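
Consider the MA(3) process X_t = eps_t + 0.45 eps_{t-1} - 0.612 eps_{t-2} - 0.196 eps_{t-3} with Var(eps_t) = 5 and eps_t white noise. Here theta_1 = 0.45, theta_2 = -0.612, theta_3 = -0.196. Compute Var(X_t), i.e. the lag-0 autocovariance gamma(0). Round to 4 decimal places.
\gamma(0) = 8.0773

For an MA(q) process X_t = eps_t + sum_i theta_i eps_{t-i} with
Var(eps_t) = sigma^2, the variance is
  gamma(0) = sigma^2 * (1 + sum_i theta_i^2).
  sum_i theta_i^2 = (0.45)^2 + (-0.612)^2 + (-0.196)^2 = 0.2025 + 0.374544 + 0.038416 = 0.61546.
  gamma(0) = 5 * (1 + 0.61546) = 5 * 1.61546 = 8.0773.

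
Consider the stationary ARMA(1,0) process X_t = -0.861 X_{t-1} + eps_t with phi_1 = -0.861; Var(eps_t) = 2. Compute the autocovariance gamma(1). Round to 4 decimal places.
\gamma(1) = -6.6569

Multiply the model equation by X_{t-k} and take expectations. With theta_0 = psi_0 = 1 and psi_j the MA(infinity) weights, this gives
  gamma(k) - sum_i phi_i gamma(k-i) = c_k,
  c_k = sigma^2 * sum_{j=k..q} theta_j psi_{j-k}   (c_k = 0 for k > q),
using gamma(-m) = gamma(m).
Pure AR (q = 0): c_0 = sigma^2 = 2, c_k = 0 for k >= 1.
Equations for k = 0 and k = 1 (AR order 1):
  gamma(0) = phi_1 gamma(1) + c_0
  gamma(1) = phi_1 gamma(0) + c_1
Substituting the second into the first: gamma(0) (1 - phi_1^2) = c_0 + phi_1 c_1, so
  gamma(0) = c_0 / (1 - phi_1^2) = 2 / (1 - (-0.861)^2) = 2 / 0.258679 = 7.73159.
  gamma(1) = phi_1 gamma(0) = (-0.861)(7.73159) = -6.656899.
Therefore gamma(1) = -6.6569 (to 4 decimal places).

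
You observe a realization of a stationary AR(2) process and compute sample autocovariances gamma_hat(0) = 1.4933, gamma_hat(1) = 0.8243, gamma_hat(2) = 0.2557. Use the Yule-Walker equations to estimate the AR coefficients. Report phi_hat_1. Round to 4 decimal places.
\hat\phi_{1} = 0.6580

The Yule-Walker equations for an AR(p) process read, in matrix form,
  Gamma_p phi = r_p,   with   (Gamma_p)_{ij} = gamma(|i - j|),
                       (r_p)_i = gamma(i),   i,j = 1..p.
Substitute the sample gammas (Toeplitz matrix and right-hand side of size 2):
  Gamma_p = [[1.4933, 0.8243], [0.8243, 1.4933]]
  r_p     = [0.8243, 0.2557]
Written out:
  1.4933 phi_1 + 0.8243 phi_2 = 0.8243
  0.8243 phi_1 + 1.4933 phi_2 = 0.2557
Solve by Cramer's rule:
  det = gamma(0)^2 - gamma(1)^2 = (1.4933)^2 - (0.8243)^2 = 2.22994489 - 0.67947049 = 1.5504744
  phi_hat_1 = [gamma(1) gamma(0) - gamma(1) gamma(2)] / det = [(0.8243)(1.4933) - (0.8243)(0.2557)] / 1.5504744 = 1.02015368 / 1.5504744 = 0.658
  phi_hat_2 = [gamma(0) gamma(2) - gamma(1)^2] / det = [(1.4933)(0.2557) - (0.8243)^2] / 1.5504744 = -0.29763368 / 1.5504744 = -0.192
So phi_hat = [0.6580, -0.1920].
Therefore phi_hat_1 = 0.6580.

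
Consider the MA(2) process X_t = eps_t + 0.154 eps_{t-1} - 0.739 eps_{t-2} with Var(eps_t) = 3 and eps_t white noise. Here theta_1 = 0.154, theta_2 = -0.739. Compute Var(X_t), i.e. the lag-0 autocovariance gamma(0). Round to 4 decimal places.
\gamma(0) = 4.7095

For an MA(q) process X_t = eps_t + sum_i theta_i eps_{t-i} with
Var(eps_t) = sigma^2, the variance is
  gamma(0) = sigma^2 * (1 + sum_i theta_i^2).
  sum_i theta_i^2 = (0.154)^2 + (-0.739)^2 = 0.023716 + 0.546121 = 0.569837.
  gamma(0) = 3 * (1 + 0.569837) = 3 * 1.569837 = 4.709511, which rounds to 4.7095.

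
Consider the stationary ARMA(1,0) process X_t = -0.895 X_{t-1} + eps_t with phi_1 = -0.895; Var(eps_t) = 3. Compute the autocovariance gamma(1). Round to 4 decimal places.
\gamma(1) = -13.4942

Multiply the model equation by X_{t-k} and take expectations. With theta_0 = psi_0 = 1 and psi_j the MA(infinity) weights, this gives
  gamma(k) - sum_i phi_i gamma(k-i) = c_k,
  c_k = sigma^2 * sum_{j=k..q} theta_j psi_{j-k}   (c_k = 0 for k > q),
using gamma(-m) = gamma(m).
Pure AR (q = 0): c_0 = sigma^2 = 3, c_k = 0 for k >= 1.
Equations for k = 0 and k = 1 (AR order 1):
  gamma(0) = phi_1 gamma(1) + c_0
  gamma(1) = phi_1 gamma(0) + c_1
Substituting the second into the first: gamma(0) (1 - phi_1^2) = c_0 + phi_1 c_1, so
  gamma(0) = c_0 / (1 - phi_1^2) = 3 / (1 - (-0.895)^2) = 3 / 0.198975 = 15.077271.
  gamma(1) = phi_1 gamma(0) = (-0.895)(15.077271) = -13.494158.
Therefore gamma(1) = -13.4942 (to 4 decimal places).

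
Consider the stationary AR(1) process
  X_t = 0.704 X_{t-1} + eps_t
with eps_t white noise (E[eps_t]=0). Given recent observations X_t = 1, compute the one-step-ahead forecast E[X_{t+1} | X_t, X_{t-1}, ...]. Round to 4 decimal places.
E[X_{t+1} \mid \mathcal F_t] = 0.7040

For an AR(p) model X_t = c + sum_i phi_i X_{t-i} + eps_t, the
one-step-ahead conditional mean is
  E[X_{t+1} | X_t, ...] = c + sum_i phi_i X_{t+1-i}.
Substitute known values:
  E[X_{t+1} | ...] = (0.704) * (1)
                   = 0.7040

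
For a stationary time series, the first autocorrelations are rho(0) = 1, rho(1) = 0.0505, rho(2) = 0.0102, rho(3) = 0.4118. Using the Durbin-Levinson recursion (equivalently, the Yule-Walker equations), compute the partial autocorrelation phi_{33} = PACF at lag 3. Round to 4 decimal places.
\phi_{33} = 0.4120

The PACF at lag k is phi_{kk}, the last component of the solution
to the Yule-Walker system G_k phi = r_k where
  (G_k)_{ij} = rho(|i - j|), (r_k)_i = rho(i), i,j = 1..k.
Equivalently, Durbin-Levinson gives phi_{kk} iteratively:
  phi_{11} = rho(1)
  phi_{kk} = [rho(k) - sum_{j=1..k-1} phi_{k-1,j} rho(k-j)]
            / [1 - sum_{j=1..k-1} phi_{k-1,j} rho(j)],
  phi_{k,j} = phi_{k-1,j} - phi_{kk} phi_{k-1,k-j},  j = 1..k-1.
Step k = 1:
  phi_11 = rho(1) = 0.0505.
Step k = 2:
  phi_22 = [rho(2) - phi_11 rho(1)] / [1 - phi_11 rho(1)] = [0.0102 - (0.0505)(0.0505)] / [1 - (0.0505)(0.0505)]
         = 0.00764975 / 0.99744975 = 0.007669.
  Update: phi_21 = phi_11 - phi_22 phi_11 = 0.0505 - (0.007669)(0.0505) = 0.050113.
Step k = 3:
  phi_33 = [rho(3) - phi_21 rho(2) - phi_22 rho(1)] / [1 - phi_21 rho(1) - phi_22 rho(2)]
    numerator   = 0.4118 - (0.050113)(0.0102) - (0.007669)(0.0505) = 0.41090155
    denominator = 1 - (0.050113)(0.0505) - (0.007669)(0.0102) = 0.99739108
  phi_33 = 0.41090155 / 0.99739108 = 0.412.
Therefore phi_{33} = 0.4120.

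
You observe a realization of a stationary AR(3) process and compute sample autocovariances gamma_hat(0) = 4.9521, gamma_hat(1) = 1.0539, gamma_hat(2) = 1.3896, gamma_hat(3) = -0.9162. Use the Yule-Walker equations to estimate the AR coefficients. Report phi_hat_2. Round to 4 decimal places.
\hat\phi_{2} = 0.2970

The Yule-Walker equations for an AR(p) process read, in matrix form,
  Gamma_p phi = r_p,   with   (Gamma_p)_{ij} = gamma(|i - j|),
                       (r_p)_i = gamma(i),   i,j = 1..p.
Substitute the sample gammas (Toeplitz matrix and right-hand side of size 3):
  Gamma_p = [[4.9521, 1.0539, 1.3896], [1.0539, 4.9521, 1.0539], [1.3896, 1.0539, 4.9521]]
  r_p     = [1.0539, 1.3896, -0.9162]
Written out (R1..R3):
  (R1) 4.9521 phi_1 + 1.0539 phi_2 + 1.3896 phi_3 = 1.0539
  (R2) 1.0539 phi_1 + 4.9521 phi_2 + 1.0539 phi_3 = 1.3896
  (R3) 1.3896 phi_1 + 1.0539 phi_2 + 4.9521 phi_3 = -0.9162
Gaussian elimination:
  R2 <- R2 - (1.0539/4.9521) R1 = R2 - (0.212819) R1:  4.72781 phi_2 + 0.758167 phi_3 = 1.16531
  R3 <- R3 - (1.3896/4.9521) R1 = R3 - (0.280608) R1:  0.758167 phi_2 + 4.562167 phi_3 = -1.211933
  R3 <- R3 - (0.758167/4.72781) R2 = R3 - (0.160363) R2:  4.440585 phi_3 = -1.398806
Back-substitution:
  phi_hat_3 = -1.398806 / 4.440585 = -0.315005
  phi_hat_2 = (1.16531 - (0.758167)(-0.315005)) / 4.72781 = 0.296995
  phi_hat_1 = (1.0539 - (1.0539)(0.296995) - (1.3896)(-0.315005)) / 4.9521 = 0.238006
So phi_hat = [0.2380, 0.2970, -0.3150].
Therefore phi_hat_2 = 0.2970.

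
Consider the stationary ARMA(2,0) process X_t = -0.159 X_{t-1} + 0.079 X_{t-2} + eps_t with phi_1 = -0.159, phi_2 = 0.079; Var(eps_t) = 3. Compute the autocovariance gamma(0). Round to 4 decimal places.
\gamma(0) = 3.1116

Multiply the model equation by X_{t-k} and take expectations. With theta_0 = psi_0 = 1 and psi_j the MA(infinity) weights, this gives
  gamma(k) - sum_i phi_i gamma(k-i) = c_k,
  c_k = sigma^2 * sum_{j=k..q} theta_j psi_{j-k}   (c_k = 0 for k > q),
using gamma(-m) = gamma(m).
Pure AR (q = 0): c_0 = sigma^2 = 3, c_k = 0 for k >= 1.
Equations for k = 0, 1, 2 (AR order 2, c_2 = 0):
  (E0) gamma(0) = phi_1 gamma(1) + phi_2 gamma(2) + c_0
  (E1) gamma(1) = phi_1 gamma(0) + phi_2 gamma(1) + c_1
  (E2) gamma(2) = phi_1 gamma(1) + phi_2 gamma(0)
From (E1): gamma(1) = A gamma(0) + B with
  A = phi_1 / (1 - phi_2) = -0.159 / 0.921 = -0.172638,   B = c_1 / (1 - phi_2) = 0 / 0.921 = 0.
Insert (E2) into (E0): gamma(0) (1 - phi_2^2) = phi_1 (1 + phi_2) gamma(1) + c_0.
  phi_1 (1 + phi_2) = (-0.159)(1.079) = -0.171561,   1 - phi_2^2 = 0.993759.
Replace gamma(1) by A gamma(0) + B and collect gamma(0):
  gamma(0) [0.993759 - (-0.171561)(-0.172638)] = c_0 = 3
  gamma(0) * 0.964141 = 3
  gamma(0) = 3 / 0.964141 = 3.111578.
Therefore gamma(0) = 3.1116 (to 4 decimal places).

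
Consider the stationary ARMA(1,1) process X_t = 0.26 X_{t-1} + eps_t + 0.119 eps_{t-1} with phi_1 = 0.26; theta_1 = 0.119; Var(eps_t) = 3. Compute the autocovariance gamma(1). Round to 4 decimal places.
\gamma(1) = 1.2572

Multiply the model equation by X_{t-k} and take expectations. With theta_0 = psi_0 = 1 and psi_j the MA(infinity) weights, this gives
  gamma(k) - sum_i phi_i gamma(k-i) = c_k,
  c_k = sigma^2 * sum_{j=k..q} theta_j psi_{j-k}   (c_k = 0 for k > q),
using gamma(-m) = gamma(m).
psi-weights needed (psi_j = theta_j + sum_i phi_i psi_{j-i}):
  psi_1 = theta_1 + phi_1 = 0.119 + (0.26) = 0.379
Right-hand sides:
  c_0 = sigma^2 (1 + theta_1 psi_1) = 3 * (1 + (0.119)(0.379)) = 3 * 1.045101 = 3.135303
  c_1 = sigma^2 theta_1 = 3 * (0.119) = 0.357
  c_2 = 0
Equations for k = 0 and k = 1 (AR order 1):
  gamma(0) = phi_1 gamma(1) + c_0
  gamma(1) = phi_1 gamma(0) + c_1
Substituting the second into the first: gamma(0) (1 - phi_1^2) = c_0 + phi_1 c_1, so
  gamma(0) = (c_0 + phi_1 c_1) / (1 - phi_1^2) = (3.135303 + (0.26)(0.357)) / (1 - (0.26)^2) = 3.228123 / 0.9324 = 3.462165.
  gamma(1) = phi_1 gamma(0) + c_1 = (0.26)(3.462165) + (0.357) = 1.257163.
Therefore gamma(1) = 1.2572 (to 4 decimal places).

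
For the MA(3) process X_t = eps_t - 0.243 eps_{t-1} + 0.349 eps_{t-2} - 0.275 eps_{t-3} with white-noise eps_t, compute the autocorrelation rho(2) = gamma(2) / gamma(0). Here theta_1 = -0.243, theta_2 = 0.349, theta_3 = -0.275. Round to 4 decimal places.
\rho(2) = 0.3309

For an MA(q) process with theta_0 = 1, the autocovariance is
  gamma(k) = sigma^2 * sum_{i=0..q-k} theta_i * theta_{i+k},
and rho(k) = gamma(k) / gamma(0). Sigma^2 cancels.
  numerator   = (1)*(0.349) + (-0.243)*(-0.275) = 0.415825.
  denominator = (1)^2 + (-0.243)^2 + (0.349)^2 + (-0.275)^2 = 1.256475.
  rho(2) = 0.415825 / 1.256475 = 0.3309.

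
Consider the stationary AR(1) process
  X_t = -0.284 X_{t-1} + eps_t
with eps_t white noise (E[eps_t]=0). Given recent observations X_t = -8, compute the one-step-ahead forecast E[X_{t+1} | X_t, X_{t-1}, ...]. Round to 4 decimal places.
E[X_{t+1} \mid \mathcal F_t] = 2.2720

For an AR(p) model X_t = c + sum_i phi_i X_{t-i} + eps_t, the
one-step-ahead conditional mean is
  E[X_{t+1} | X_t, ...] = c + sum_i phi_i X_{t+1-i}.
Substitute known values:
  E[X_{t+1} | ...] = (-0.284) * (-8)
                   = 2.2720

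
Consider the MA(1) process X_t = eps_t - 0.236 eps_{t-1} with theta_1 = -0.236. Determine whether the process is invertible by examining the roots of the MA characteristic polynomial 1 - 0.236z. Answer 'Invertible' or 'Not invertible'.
\text{Invertible}

The MA(q) characteristic polynomial is P(z) = 1 - 0.236z.
Invertibility requires all roots to lie outside the unit circle, i.e. |z| > 1 for every root.
This is linear in z: 1 + (-0.236) z = 0  =>  z = -1/(-0.236) = 4.237288,  |z| = 4.237288.
Moduli of all roots: 4.2373.
All moduli strictly greater than 1? Yes.
Verdict: Invertible.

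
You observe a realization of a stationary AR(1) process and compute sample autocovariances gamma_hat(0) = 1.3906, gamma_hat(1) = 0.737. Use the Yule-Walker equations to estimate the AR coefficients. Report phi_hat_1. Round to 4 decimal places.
\hat\phi_{1} = 0.5300

The Yule-Walker equations for an AR(p) process read, in matrix form,
  Gamma_p phi = r_p,   with   (Gamma_p)_{ij} = gamma(|i - j|),
                       (r_p)_i = gamma(i),   i,j = 1..p.
Substitute the sample gammas (Toeplitz matrix and right-hand side of size 1):
  Gamma_p = [[1.3906]]
  r_p     = [0.737]
With p = 1 this is the single equation gamma(0) phi_1 = gamma(1):
  phi_hat_1 = gamma(1) / gamma(0) = 0.737 / 1.3906 = 0.5300.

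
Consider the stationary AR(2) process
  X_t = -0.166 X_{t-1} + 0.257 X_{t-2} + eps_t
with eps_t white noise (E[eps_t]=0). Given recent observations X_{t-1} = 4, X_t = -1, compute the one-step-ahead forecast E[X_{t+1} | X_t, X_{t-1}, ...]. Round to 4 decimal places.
E[X_{t+1} \mid \mathcal F_t] = 1.1940

For an AR(p) model X_t = c + sum_i phi_i X_{t-i} + eps_t, the
one-step-ahead conditional mean is
  E[X_{t+1} | X_t, ...] = c + sum_i phi_i X_{t+1-i}.
Substitute known values:
  E[X_{t+1} | ...] = (-0.166) * (-1) + (0.257) * (4)
                   = 1.1940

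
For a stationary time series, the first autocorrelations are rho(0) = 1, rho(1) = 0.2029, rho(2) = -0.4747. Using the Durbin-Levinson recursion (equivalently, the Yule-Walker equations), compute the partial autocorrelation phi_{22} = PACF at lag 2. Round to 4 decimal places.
\phi_{22} = -0.5380

The PACF at lag k is phi_{kk}, the last component of the solution
to the Yule-Walker system G_k phi = r_k where
  (G_k)_{ij} = rho(|i - j|), (r_k)_i = rho(i), i,j = 1..k.
Equivalently, Durbin-Levinson gives phi_{kk} iteratively:
  phi_{11} = rho(1)
  phi_{kk} = [rho(k) - sum_{j=1..k-1} phi_{k-1,j} rho(k-j)]
            / [1 - sum_{j=1..k-1} phi_{k-1,j} rho(j)],
  phi_{k,j} = phi_{k-1,j} - phi_{kk} phi_{k-1,k-j},  j = 1..k-1.
Step k = 1:
  phi_11 = rho(1) = 0.2029.
Step k = 2:
  phi_22 = [rho(2) - phi_11 rho(1)] / [1 - phi_11 rho(1)] = [-0.4747 - (0.2029)(0.2029)] / [1 - (0.2029)(0.2029)]
         = -0.51586841 / 0.95883159 = -0.538.
Therefore phi_{22} = -0.5380.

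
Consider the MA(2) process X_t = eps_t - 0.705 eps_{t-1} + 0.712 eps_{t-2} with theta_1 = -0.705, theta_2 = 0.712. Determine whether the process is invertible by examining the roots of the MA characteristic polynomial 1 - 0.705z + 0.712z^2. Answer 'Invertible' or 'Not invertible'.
\text{Invertible}

The MA(q) characteristic polynomial is P(z) = 1 - 0.705z + 0.712z^2.
Invertibility requires all roots to lie outside the unit circle, i.e. |z| > 1 for every root.
Set 1 + (-0.705) z + (0.712) z^2 = 0, i.e. a z^2 + b z + c = 0 with a = 0.712, b = -0.705, c = 1.
Discriminant D = b^2 - 4ac = (-0.705)^2 - 4*(0.712)*1 = 0.497025 - (2.848) = -2.350975.
D < 0, so the roots are the complex-conjugate pair z = (-b +/- i sqrt(-D)) / (2a) = 0.4951 +/- 1.0767i.
For a conjugate pair |z|^2 = z * conj(z) = (product of roots) = c/a = 1/(0.712) = 1.404494, so |z| = sqrt(1.404494) = 1.1851 for both roots.
Moduli of all roots: 1.1851, 1.1851.
All moduli strictly greater than 1? Yes.
Verdict: Invertible.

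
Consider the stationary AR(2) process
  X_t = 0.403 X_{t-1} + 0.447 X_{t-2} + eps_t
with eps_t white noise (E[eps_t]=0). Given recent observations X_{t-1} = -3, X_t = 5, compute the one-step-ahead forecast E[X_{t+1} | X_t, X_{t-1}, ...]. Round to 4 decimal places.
E[X_{t+1} \mid \mathcal F_t] = 0.6740

For an AR(p) model X_t = c + sum_i phi_i X_{t-i} + eps_t, the
one-step-ahead conditional mean is
  E[X_{t+1} | X_t, ...] = c + sum_i phi_i X_{t+1-i}.
Substitute known values:
  E[X_{t+1} | ...] = (0.403) * (5) + (0.447) * (-3)
                   = 0.6740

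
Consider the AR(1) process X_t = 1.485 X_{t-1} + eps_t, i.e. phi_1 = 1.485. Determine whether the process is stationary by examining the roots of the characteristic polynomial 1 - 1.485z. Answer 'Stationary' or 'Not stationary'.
\text{Not stationary}

The AR(p) characteristic polynomial is P(z) = 1 - 1.485z.
Stationarity requires all roots to lie outside the unit circle, i.e. |z| > 1 for every root.
This is linear in z: 1 + (-1.485) z = 0  =>  z = -1/(-1.485) = 0.673401,  |z| = 0.673401.
Moduli of all roots: 0.6734.
All moduli strictly greater than 1? No.
Verdict: Not stationary.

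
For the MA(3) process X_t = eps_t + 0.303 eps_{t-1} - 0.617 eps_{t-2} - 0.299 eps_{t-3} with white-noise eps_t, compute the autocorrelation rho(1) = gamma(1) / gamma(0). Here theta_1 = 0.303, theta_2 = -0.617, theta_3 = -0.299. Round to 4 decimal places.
\rho(1) = 0.1924

For an MA(q) process with theta_0 = 1, the autocovariance is
  gamma(k) = sigma^2 * sum_{i=0..q-k} theta_i * theta_{i+k},
and rho(k) = gamma(k) / gamma(0). Sigma^2 cancels.
  numerator   = (1)*(0.303) + (0.303)*(-0.617) + (-0.617)*(-0.299) = 0.300532.
  denominator = (1)^2 + (0.303)^2 + (-0.617)^2 + (-0.299)^2 = 1.561899.
  rho(1) = 0.300532 / 1.561899 = 0.1924.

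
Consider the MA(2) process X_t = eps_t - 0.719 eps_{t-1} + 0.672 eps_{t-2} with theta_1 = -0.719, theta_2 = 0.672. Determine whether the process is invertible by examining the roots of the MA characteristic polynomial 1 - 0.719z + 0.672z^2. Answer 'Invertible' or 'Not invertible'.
\text{Invertible}

The MA(q) characteristic polynomial is P(z) = 1 - 0.719z + 0.672z^2.
Invertibility requires all roots to lie outside the unit circle, i.e. |z| > 1 for every root.
Set 1 + (-0.719) z + (0.672) z^2 = 0, i.e. a z^2 + b z + c = 0 with a = 0.672, b = -0.719, c = 1.
Discriminant D = b^2 - 4ac = (-0.719)^2 - 4*(0.672)*1 = 0.516961 - (2.688) = -2.171039.
D < 0, so the roots are the complex-conjugate pair z = (-b +/- i sqrt(-D)) / (2a) = 0.535 +/- 1.0963i.
For a conjugate pair |z|^2 = z * conj(z) = (product of roots) = c/a = 1/(0.672) = 1.488095, so |z| = sqrt(1.488095) = 1.2199 for both roots.
Moduli of all roots: 1.2199, 1.2199.
All moduli strictly greater than 1? Yes.
Verdict: Invertible.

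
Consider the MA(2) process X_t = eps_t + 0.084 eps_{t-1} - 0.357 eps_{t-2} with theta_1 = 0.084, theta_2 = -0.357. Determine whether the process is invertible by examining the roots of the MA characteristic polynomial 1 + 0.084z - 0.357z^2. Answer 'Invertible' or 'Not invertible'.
\text{Invertible}

The MA(q) characteristic polynomial is P(z) = 1 + 0.084z - 0.357z^2.
Invertibility requires all roots to lie outside the unit circle, i.e. |z| > 1 for every root.
Set 1 + (0.084) z + (-0.357) z^2 = 0, i.e. a z^2 + b z + c = 0 with a = -0.357, b = 0.084, c = 1.
Discriminant D = b^2 - 4ac = (0.084)^2 - 4*(-0.357)*1 = 0.007056 - (-1.428) = 1.435056.
D >= 0, so the roots are real: z = (-b +/- sqrt(D)) / (2a) = (-0.084 +/- 1.197938) / (-0.714).
  z_1 = (-0.084 + 1.197938) / (-0.714) = -1.5601,   |z_1| = 1.5601.
  z_2 = (-0.084 - 1.197938) / (-0.714) = 1.7954,   |z_2| = 1.7954.
Moduli of all roots: 1.5601, 1.7954.
All moduli strictly greater than 1? Yes.
Verdict: Invertible.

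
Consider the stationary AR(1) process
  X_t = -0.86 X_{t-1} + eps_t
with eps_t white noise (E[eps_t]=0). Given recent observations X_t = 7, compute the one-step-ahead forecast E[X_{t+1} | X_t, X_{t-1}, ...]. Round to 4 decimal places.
E[X_{t+1} \mid \mathcal F_t] = -6.0200

For an AR(p) model X_t = c + sum_i phi_i X_{t-i} + eps_t, the
one-step-ahead conditional mean is
  E[X_{t+1} | X_t, ...] = c + sum_i phi_i X_{t+1-i}.
Substitute known values:
  E[X_{t+1} | ...] = (-0.86) * (7)
                   = -6.0200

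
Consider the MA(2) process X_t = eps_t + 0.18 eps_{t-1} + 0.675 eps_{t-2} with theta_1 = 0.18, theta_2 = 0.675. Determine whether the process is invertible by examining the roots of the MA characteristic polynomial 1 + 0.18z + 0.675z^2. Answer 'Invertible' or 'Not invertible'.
\text{Invertible}

The MA(q) characteristic polynomial is P(z) = 1 + 0.18z + 0.675z^2.
Invertibility requires all roots to lie outside the unit circle, i.e. |z| > 1 for every root.
Set 1 + (0.18) z + (0.675) z^2 = 0, i.e. a z^2 + b z + c = 0 with a = 0.675, b = 0.18, c = 1.
Discriminant D = b^2 - 4ac = (0.18)^2 - 4*(0.675)*1 = 0.0324 - (2.7) = -2.6676.
D < 0, so the roots are the complex-conjugate pair z = (-b +/- i sqrt(-D)) / (2a) = -0.1333 +/- 1.2098i.
For a conjugate pair |z|^2 = z * conj(z) = (product of roots) = c/a = 1/(0.675) = 1.481481, so |z| = sqrt(1.481481) = 1.2172 for both roots.
Moduli of all roots: 1.2172, 1.2172.
All moduli strictly greater than 1? Yes.
Verdict: Invertible.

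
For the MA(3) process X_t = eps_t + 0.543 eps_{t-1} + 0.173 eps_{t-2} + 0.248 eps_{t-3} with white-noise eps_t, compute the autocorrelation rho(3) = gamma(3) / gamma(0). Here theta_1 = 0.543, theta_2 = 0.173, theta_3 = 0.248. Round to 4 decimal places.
\rho(3) = 0.1789

For an MA(q) process with theta_0 = 1, the autocovariance is
  gamma(k) = sigma^2 * sum_{i=0..q-k} theta_i * theta_{i+k},
and rho(k) = gamma(k) / gamma(0). Sigma^2 cancels.
  numerator   = (1)*(0.248) = 0.248.
  denominator = (1)^2 + (0.543)^2 + (0.173)^2 + (0.248)^2 = 1.386282.
  rho(3) = 0.248 / 1.386282 = 0.1789.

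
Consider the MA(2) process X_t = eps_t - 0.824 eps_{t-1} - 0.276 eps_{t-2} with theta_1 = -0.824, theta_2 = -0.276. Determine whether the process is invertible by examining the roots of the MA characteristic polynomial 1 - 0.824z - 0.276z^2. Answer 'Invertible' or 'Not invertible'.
\text{Not invertible}

The MA(q) characteristic polynomial is P(z) = 1 - 0.824z - 0.276z^2.
Invertibility requires all roots to lie outside the unit circle, i.e. |z| > 1 for every root.
Set 1 + (-0.824) z + (-0.276) z^2 = 0, i.e. a z^2 + b z + c = 0 with a = -0.276, b = -0.824, c = 1.
Discriminant D = b^2 - 4ac = (-0.824)^2 - 4*(-0.276)*1 = 0.678976 - (-1.104) = 1.782976.
D >= 0, so the roots are real: z = (-b +/- sqrt(D)) / (2a) = (0.824 +/- 1.335281) / (-0.552).
  z_1 = (0.824 + 1.335281) / (-0.552) = -3.9117,   |z_1| = 3.9117.
  z_2 = (0.824 - 1.335281) / (-0.552) = 0.9262,   |z_2| = 0.9262.
Moduli of all roots: 3.9117, 0.9262.
All moduli strictly greater than 1? No.
Verdict: Not invertible.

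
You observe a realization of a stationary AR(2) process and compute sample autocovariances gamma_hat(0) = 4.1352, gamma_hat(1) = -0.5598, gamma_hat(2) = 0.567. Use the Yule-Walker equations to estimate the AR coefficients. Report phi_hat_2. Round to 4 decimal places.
\hat\phi_{2} = 0.1210

The Yule-Walker equations for an AR(p) process read, in matrix form,
  Gamma_p phi = r_p,   with   (Gamma_p)_{ij} = gamma(|i - j|),
                       (r_p)_i = gamma(i),   i,j = 1..p.
Substitute the sample gammas (Toeplitz matrix and right-hand side of size 2):
  Gamma_p = [[4.1352, -0.5598], [-0.5598, 4.1352]]
  r_p     = [-0.5598, 0.567]
Written out:
  4.1352 phi_1 - 0.5598 phi_2 = -0.5598
  -0.5598 phi_1 + 4.1352 phi_2 = 0.567
Solve by Cramer's rule:
  det = gamma(0)^2 - gamma(1)^2 = (4.1352)^2 - (-0.5598)^2 = 17.09987904 - 0.31337604 = 16.786503
  phi_hat_1 = [gamma(1) gamma(0) - gamma(1) gamma(2)] / det = [(-0.5598)(4.1352) - (-0.5598)(0.567)] / 16.786503 = -1.99747836 / 16.786503 = -0.119
  phi_hat_2 = [gamma(0) gamma(2) - gamma(1)^2] / det = [(4.1352)(0.567) - (-0.5598)^2] / 16.786503 = 2.03128236 / 16.786503 = 0.121
So phi_hat = [-0.1190, 0.1210].
Therefore phi_hat_2 = 0.1210.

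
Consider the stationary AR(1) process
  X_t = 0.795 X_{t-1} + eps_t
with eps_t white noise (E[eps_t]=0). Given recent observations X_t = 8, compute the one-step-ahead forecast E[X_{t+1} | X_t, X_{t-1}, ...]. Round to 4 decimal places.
E[X_{t+1} \mid \mathcal F_t] = 6.3600

For an AR(p) model X_t = c + sum_i phi_i X_{t-i} + eps_t, the
one-step-ahead conditional mean is
  E[X_{t+1} | X_t, ...] = c + sum_i phi_i X_{t+1-i}.
Substitute known values:
  E[X_{t+1} | ...] = (0.795) * (8)
                   = 6.3600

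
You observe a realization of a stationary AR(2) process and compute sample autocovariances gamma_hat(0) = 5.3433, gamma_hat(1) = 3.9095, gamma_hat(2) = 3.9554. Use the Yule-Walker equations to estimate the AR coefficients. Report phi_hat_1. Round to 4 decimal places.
\hat\phi_{1} = 0.4090

The Yule-Walker equations for an AR(p) process read, in matrix form,
  Gamma_p phi = r_p,   with   (Gamma_p)_{ij} = gamma(|i - j|),
                       (r_p)_i = gamma(i),   i,j = 1..p.
Substitute the sample gammas (Toeplitz matrix and right-hand side of size 2):
  Gamma_p = [[5.3433, 3.9095], [3.9095, 5.3433]]
  r_p     = [3.9095, 3.9554]
Written out:
  5.3433 phi_1 + 3.9095 phi_2 = 3.9095
  3.9095 phi_1 + 5.3433 phi_2 = 3.9554
Solve by Cramer's rule:
  det = gamma(0)^2 - gamma(1)^2 = (5.3433)^2 - (3.9095)^2 = 28.55085489 - 15.28419025 = 13.26666464
  phi_hat_1 = [gamma(1) gamma(0) - gamma(1) gamma(2)] / det = [(3.9095)(5.3433) - (3.9095)(3.9554)] / 13.26666464 = 5.42599505 / 13.26666464 = 0.409
  phi_hat_2 = [gamma(0) gamma(2) - gamma(1)^2] / det = [(5.3433)(3.9554) - (3.9095)^2] / 13.26666464 = 5.85069857 / 13.26666464 = 0.441
So phi_hat = [0.4090, 0.4410].
Therefore phi_hat_1 = 0.4090.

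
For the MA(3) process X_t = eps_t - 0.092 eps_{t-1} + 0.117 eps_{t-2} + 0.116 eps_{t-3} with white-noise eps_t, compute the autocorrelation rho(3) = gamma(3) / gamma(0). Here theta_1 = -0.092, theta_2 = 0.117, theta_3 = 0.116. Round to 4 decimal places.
\rho(3) = 0.1120

For an MA(q) process with theta_0 = 1, the autocovariance is
  gamma(k) = sigma^2 * sum_{i=0..q-k} theta_i * theta_{i+k},
and rho(k) = gamma(k) / gamma(0). Sigma^2 cancels.
  numerator   = (1)*(0.116) = 0.116.
  denominator = (1)^2 + (-0.092)^2 + (0.117)^2 + (0.116)^2 = 1.035609.
  rho(3) = 0.116 / 1.035609 = 0.1120.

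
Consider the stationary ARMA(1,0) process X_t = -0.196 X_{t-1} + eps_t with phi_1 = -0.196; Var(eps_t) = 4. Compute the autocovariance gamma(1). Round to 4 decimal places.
\gamma(1) = -0.8153

Multiply the model equation by X_{t-k} and take expectations. With theta_0 = psi_0 = 1 and psi_j the MA(infinity) weights, this gives
  gamma(k) - sum_i phi_i gamma(k-i) = c_k,
  c_k = sigma^2 * sum_{j=k..q} theta_j psi_{j-k}   (c_k = 0 for k > q),
using gamma(-m) = gamma(m).
Pure AR (q = 0): c_0 = sigma^2 = 4, c_k = 0 for k >= 1.
Equations for k = 0 and k = 1 (AR order 1):
  gamma(0) = phi_1 gamma(1) + c_0
  gamma(1) = phi_1 gamma(0) + c_1
Substituting the second into the first: gamma(0) (1 - phi_1^2) = c_0 + phi_1 c_1, so
  gamma(0) = c_0 / (1 - phi_1^2) = 4 / (1 - (-0.196)^2) = 4 / 0.961584 = 4.159803.
  gamma(1) = phi_1 gamma(0) = (-0.196)(4.159803) = -0.815321.
Therefore gamma(1) = -0.8153 (to 4 decimal places).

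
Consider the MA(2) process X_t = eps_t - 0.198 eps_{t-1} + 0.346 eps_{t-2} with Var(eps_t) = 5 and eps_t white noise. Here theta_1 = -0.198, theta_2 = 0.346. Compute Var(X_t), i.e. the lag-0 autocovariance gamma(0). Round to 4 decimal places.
\gamma(0) = 5.7946

For an MA(q) process X_t = eps_t + sum_i theta_i eps_{t-i} with
Var(eps_t) = sigma^2, the variance is
  gamma(0) = sigma^2 * (1 + sum_i theta_i^2).
  sum_i theta_i^2 = (-0.198)^2 + (0.346)^2 = 0.039204 + 0.119716 = 0.15892.
  gamma(0) = 5 * (1 + 0.15892) = 5 * 1.15892 = 5.7946.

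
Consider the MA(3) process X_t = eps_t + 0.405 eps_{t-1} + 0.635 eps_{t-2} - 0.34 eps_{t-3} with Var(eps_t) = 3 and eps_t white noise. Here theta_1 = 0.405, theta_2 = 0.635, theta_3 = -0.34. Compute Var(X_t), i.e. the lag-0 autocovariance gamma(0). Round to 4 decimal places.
\gamma(0) = 5.0486

For an MA(q) process X_t = eps_t + sum_i theta_i eps_{t-i} with
Var(eps_t) = sigma^2, the variance is
  gamma(0) = sigma^2 * (1 + sum_i theta_i^2).
  sum_i theta_i^2 = (0.405)^2 + (0.635)^2 + (-0.34)^2 = 0.164025 + 0.403225 + 0.1156 = 0.68285.
  gamma(0) = 3 * (1 + 0.68285) = 3 * 1.68285 = 5.04855, which rounds to 5.0486.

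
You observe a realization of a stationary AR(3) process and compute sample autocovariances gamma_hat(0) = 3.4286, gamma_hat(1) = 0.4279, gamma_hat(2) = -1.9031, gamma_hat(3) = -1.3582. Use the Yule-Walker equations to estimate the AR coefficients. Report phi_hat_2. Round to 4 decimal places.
\hat\phi_{2} = -0.5150

The Yule-Walker equations for an AR(p) process read, in matrix form,
  Gamma_p phi = r_p,   with   (Gamma_p)_{ij} = gamma(|i - j|),
                       (r_p)_i = gamma(i),   i,j = 1..p.
Substitute the sample gammas (Toeplitz matrix and right-hand side of size 3):
  Gamma_p = [[3.4286, 0.4279, -1.9031], [0.4279, 3.4286, 0.4279], [-1.9031, 0.4279, 3.4286]]
  r_p     = [0.4279, -1.9031, -1.3582]
Written out (R1..R3):
  (R1) 3.4286 phi_1 + 0.4279 phi_2 - 1.9031 phi_3 = 0.4279
  (R2) 0.4279 phi_1 + 3.4286 phi_2 + 0.4279 phi_3 = -1.9031
  (R3) -1.9031 phi_1 + 0.4279 phi_2 + 3.4286 phi_3 = -1.3582
Gaussian elimination:
  R2 <- R2 - (0.4279/3.4286) R1 = R2 - (0.124803) R1:  3.375197 phi_2 + 0.665413 phi_3 = -1.956503
  R3 <- R3 - (-1.9031/3.4286) R1 = R3 - (-0.555066) R1:  0.665413 phi_2 + 2.372253 phi_3 = -1.120687
  R3 <- R3 - (0.665413/3.375197) R2 = R3 - (0.197148) R2:  2.241069 phi_3 = -0.734967
Back-substitution:
  phi_hat_3 = -0.734967 / 2.241069 = -0.327954
  phi_hat_2 = (-1.956503 - (0.665413)(-0.327954)) / 3.375197 = -0.515016
  phi_hat_1 = (0.4279 - (0.4279)(-0.515016) - (-1.9031)(-0.327954)) / 3.4286 = 0.007043
So phi_hat = [0.0070, -0.5150, -0.3280].
Therefore phi_hat_2 = -0.5150.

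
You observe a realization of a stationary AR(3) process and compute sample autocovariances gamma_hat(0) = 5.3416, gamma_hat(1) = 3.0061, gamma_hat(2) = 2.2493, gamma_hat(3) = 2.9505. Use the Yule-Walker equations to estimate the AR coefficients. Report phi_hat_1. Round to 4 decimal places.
\hat\phi_{1} = 0.4160

The Yule-Walker equations for an AR(p) process read, in matrix form,
  Gamma_p phi = r_p,   with   (Gamma_p)_{ij} = gamma(|i - j|),
                       (r_p)_i = gamma(i),   i,j = 1..p.
Substitute the sample gammas (Toeplitz matrix and right-hand side of size 3):
  Gamma_p = [[5.3416, 3.0061, 2.2493], [3.0061, 5.3416, 3.0061], [2.2493, 3.0061, 5.3416]]
  r_p     = [3.0061, 2.2493, 2.9505]
Written out (R1..R3):
  (R1) 5.3416 phi_1 + 3.0061 phi_2 + 2.2493 phi_3 = 3.0061
  (R2) 3.0061 phi_1 + 5.3416 phi_2 + 3.0061 phi_3 = 2.2493
  (R3) 2.2493 phi_1 + 3.0061 phi_2 + 5.3416 phi_3 = 2.9505
Gaussian elimination:
  R2 <- R2 - (3.0061/5.3416) R1 = R2 - (0.562771) R1:  3.649853 phi_2 + 1.740258 phi_3 = 0.557553
  R3 <- R3 - (2.2493/5.3416) R1 = R3 - (0.421091) R1:  1.740258 phi_2 + 4.39444 phi_3 = 1.684658
  R3 <- R3 - (1.740258/3.649853) R2 = R3 - (0.476802) R2:  3.564681 phi_3 = 1.418816
Back-substitution:
  phi_hat_3 = 1.418816 / 3.564681 = 0.39802
  phi_hat_2 = (0.557553 - (1.740258)(0.39802)) / 3.649853 = -0.037017
  phi_hat_1 = (3.0061 - (3.0061)(-0.037017) - (2.2493)(0.39802)) / 5.3416 = 0.416001
So phi_hat = [0.4160, -0.0370, 0.3980].
Therefore phi_hat_1 = 0.4160.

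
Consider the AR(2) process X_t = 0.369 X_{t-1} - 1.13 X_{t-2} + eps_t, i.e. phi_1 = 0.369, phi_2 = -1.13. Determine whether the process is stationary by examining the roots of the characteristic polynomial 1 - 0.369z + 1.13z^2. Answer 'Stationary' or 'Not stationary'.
\text{Not stationary}

The AR(p) characteristic polynomial is P(z) = 1 - 0.369z + 1.13z^2.
Stationarity requires all roots to lie outside the unit circle, i.e. |z| > 1 for every root.
Set 1 + (-0.369) z + (1.13) z^2 = 0, i.e. a z^2 + b z + c = 0 with a = 1.13, b = -0.369, c = 1.
Discriminant D = b^2 - 4ac = (-0.369)^2 - 4*(1.13)*1 = 0.136161 - (4.52) = -4.383839.
D < 0, so the roots are the complex-conjugate pair z = (-b +/- i sqrt(-D)) / (2a) = 0.1633 +/- 0.9264i.
For a conjugate pair |z|^2 = z * conj(z) = (product of roots) = c/a = 1/(1.13) = 0.884956, so |z| = sqrt(0.884956) = 0.9407 for both roots.
Moduli of all roots: 0.9407, 0.9407.
All moduli strictly greater than 1? No.
Verdict: Not stationary.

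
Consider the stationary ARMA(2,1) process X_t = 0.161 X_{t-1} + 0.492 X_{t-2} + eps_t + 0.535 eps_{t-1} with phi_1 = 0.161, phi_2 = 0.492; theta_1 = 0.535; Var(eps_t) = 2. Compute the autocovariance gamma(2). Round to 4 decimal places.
\gamma(2) = 2.9281

Multiply the model equation by X_{t-k} and take expectations. With theta_0 = psi_0 = 1 and psi_j the MA(infinity) weights, this gives
  gamma(k) - sum_i phi_i gamma(k-i) = c_k,
  c_k = sigma^2 * sum_{j=k..q} theta_j psi_{j-k}   (c_k = 0 for k > q),
using gamma(-m) = gamma(m).
psi-weights needed (psi_j = theta_j + sum_i phi_i psi_{j-i}):
  psi_1 = theta_1 + phi_1 = 0.535 + (0.161) = 0.696
Right-hand sides:
  c_0 = sigma^2 (1 + theta_1 psi_1) = 2 * (1 + (0.535)(0.696)) = 2 * 1.37236 = 2.74472
  c_1 = sigma^2 theta_1 = 2 * (0.535) = 1.07
  c_2 = 0
Equations for k = 0, 1, 2 (AR order 2, c_2 = 0):
  (E0) gamma(0) = phi_1 gamma(1) + phi_2 gamma(2) + c_0
  (E1) gamma(1) = phi_1 gamma(0) + phi_2 gamma(1) + c_1
  (E2) gamma(2) = phi_1 gamma(1) + phi_2 gamma(0)
From (E1): gamma(1) = A gamma(0) + B with
  A = phi_1 / (1 - phi_2) = 0.161 / 0.508 = 0.316929,   B = c_1 / (1 - phi_2) = 1.07 / 0.508 = 2.106299.
Insert (E2) into (E0): gamma(0) (1 - phi_2^2) = phi_1 (1 + phi_2) gamma(1) + c_0.
  phi_1 (1 + phi_2) = (0.161)(1.492) = 0.240212,   1 - phi_2^2 = 0.757936.
Replace gamma(1) by A gamma(0) + B and collect gamma(0):
  gamma(0) [0.757936 - (0.240212)(0.316929)] = (0.240212)(2.106299) + 2.74472
  gamma(0) * 0.681806 = 3.250678
  gamma(0) = 3.250678 / 0.681806 = 4.767748.
  gamma(1) = A gamma(0) + B = (0.316929)(4.767748) + (2.106299) = 3.617337.
  gamma(2) = phi_1 gamma(1) + phi_2 gamma(0) = (0.161)(3.617337) + (0.492)(4.767748) = 2.928123.
Therefore gamma(2) = 2.9281 (to 4 decimal places).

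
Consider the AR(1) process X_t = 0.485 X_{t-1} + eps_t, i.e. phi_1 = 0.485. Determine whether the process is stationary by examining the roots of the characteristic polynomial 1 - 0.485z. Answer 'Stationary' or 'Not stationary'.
\text{Stationary}

The AR(p) characteristic polynomial is P(z) = 1 - 0.485z.
Stationarity requires all roots to lie outside the unit circle, i.e. |z| > 1 for every root.
This is linear in z: 1 + (-0.485) z = 0  =>  z = -1/(-0.485) = 2.061856,  |z| = 2.061856.
Moduli of all roots: 2.0619.
All moduli strictly greater than 1? Yes.
Verdict: Stationary.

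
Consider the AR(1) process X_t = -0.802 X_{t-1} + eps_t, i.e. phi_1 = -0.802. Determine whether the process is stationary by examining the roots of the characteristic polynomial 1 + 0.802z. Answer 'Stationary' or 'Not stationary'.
\text{Stationary}

The AR(p) characteristic polynomial is P(z) = 1 + 0.802z.
Stationarity requires all roots to lie outside the unit circle, i.e. |z| > 1 for every root.
This is linear in z: 1 + (0.802) z = 0  =>  z = -1/(0.802) = -1.246883,  |z| = 1.246883.
Moduli of all roots: 1.2469.
All moduli strictly greater than 1? Yes.
Verdict: Stationary.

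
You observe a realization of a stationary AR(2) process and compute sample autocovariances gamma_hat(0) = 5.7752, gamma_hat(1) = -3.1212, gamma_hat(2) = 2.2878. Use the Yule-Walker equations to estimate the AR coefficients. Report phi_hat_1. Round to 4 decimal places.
\hat\phi_{1} = -0.4610

The Yule-Walker equations for an AR(p) process read, in matrix form,
  Gamma_p phi = r_p,   with   (Gamma_p)_{ij} = gamma(|i - j|),
                       (r_p)_i = gamma(i),   i,j = 1..p.
Substitute the sample gammas (Toeplitz matrix and right-hand side of size 2):
  Gamma_p = [[5.7752, -3.1212], [-3.1212, 5.7752]]
  r_p     = [-3.1212, 2.2878]
Written out:
  5.7752 phi_1 - 3.1212 phi_2 = -3.1212
  -3.1212 phi_1 + 5.7752 phi_2 = 2.2878
Solve by Cramer's rule:
  det = gamma(0)^2 - gamma(1)^2 = (5.7752)^2 - (-3.1212)^2 = 33.35293504 - 9.74188944 = 23.6110456
  phi_hat_1 = [gamma(1) gamma(0) - gamma(1) gamma(2)] / det = [(-3.1212)(5.7752) - (-3.1212)(2.2878)] / 23.6110456 = -10.88487288 / 23.6110456 = -0.461
  phi_hat_2 = [gamma(0) gamma(2) - gamma(1)^2] / det = [(5.7752)(2.2878) - (-3.1212)^2] / 23.6110456 = 3.47061312 / 23.6110456 = 0.147
So phi_hat = [-0.4610, 0.1470].
Therefore phi_hat_1 = -0.4610.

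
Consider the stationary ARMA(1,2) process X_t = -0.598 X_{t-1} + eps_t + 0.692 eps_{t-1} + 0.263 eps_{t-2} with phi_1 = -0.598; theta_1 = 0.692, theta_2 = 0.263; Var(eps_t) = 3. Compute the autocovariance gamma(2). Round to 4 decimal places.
\gamma(2) = 0.6569

Multiply the model equation by X_{t-k} and take expectations. With theta_0 = psi_0 = 1 and psi_j the MA(infinity) weights, this gives
  gamma(k) - sum_i phi_i gamma(k-i) = c_k,
  c_k = sigma^2 * sum_{j=k..q} theta_j psi_{j-k}   (c_k = 0 for k > q),
using gamma(-m) = gamma(m).
psi-weights needed (psi_j = theta_j + sum_i phi_i psi_{j-i}):
  psi_1 = theta_1 + phi_1 = 0.692 + (-0.598) = 0.094
  psi_2 = theta_2 + phi_1 psi_1 = 0.263 + (-0.598)(0.094) = 0.206788
Right-hand sides:
  c_0 = sigma^2 (1 + theta_1 psi_1 + theta_2 psi_2) = 3 * (1 + (0.692)(0.094) + (0.263)(0.206788)) = 3 * 1.119433 = 3.3583
  c_1 = sigma^2 (theta_1 + theta_2 psi_1) = 3 * (0.692 + (0.263)(0.094)) = 2.150166
  c_2 = sigma^2 theta_2 = 3 * (0.263) = 0.789
Equations for k = 0 and k = 1 (AR order 1):
  gamma(0) = phi_1 gamma(1) + c_0
  gamma(1) = phi_1 gamma(0) + c_1
Substituting the second into the first: gamma(0) (1 - phi_1^2) = c_0 + phi_1 c_1, so
  gamma(0) = (c_0 + phi_1 c_1) / (1 - phi_1^2) = (3.3583 + (-0.598)(2.150166)) / (1 - (-0.598)^2) = 2.0725 / 0.642396 = 3.226204.
  gamma(1) = phi_1 gamma(0) + c_1 = (-0.598)(3.226204) + (2.150166) = 0.220896.
For k = 2: gamma(2) = phi_1 gamma(1) + c_2
  = (-0.598)(0.220896) + (0.789) = 0.656904.
Therefore gamma(2) = 0.6569 (to 4 decimal places).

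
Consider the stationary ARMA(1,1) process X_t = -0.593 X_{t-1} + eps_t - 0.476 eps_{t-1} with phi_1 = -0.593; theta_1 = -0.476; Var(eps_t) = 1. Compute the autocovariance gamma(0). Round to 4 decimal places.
\gamma(0) = 2.7626

Multiply the model equation by X_{t-k} and take expectations. With theta_0 = psi_0 = 1 and psi_j the MA(infinity) weights, this gives
  gamma(k) - sum_i phi_i gamma(k-i) = c_k,
  c_k = sigma^2 * sum_{j=k..q} theta_j psi_{j-k}   (c_k = 0 for k > q),
using gamma(-m) = gamma(m).
psi-weights needed (psi_j = theta_j + sum_i phi_i psi_{j-i}):
  psi_1 = theta_1 + phi_1 = -0.476 + (-0.593) = -1.069
Right-hand sides:
  c_0 = sigma^2 (1 + theta_1 psi_1) = 1 * (1 + (-0.476)(-1.069)) = 1 * 1.508844 = 1.508844
  c_1 = sigma^2 theta_1 = 1 * (-0.476) = -0.476
  c_2 = 0
Equations for k = 0 and k = 1 (AR order 1):
  gamma(0) = phi_1 gamma(1) + c_0
  gamma(1) = phi_1 gamma(0) + c_1
Substituting the second into the first: gamma(0) (1 - phi_1^2) = c_0 + phi_1 c_1, so
  gamma(0) = (c_0 + phi_1 c_1) / (1 - phi_1^2) = (1.508844 + (-0.593)(-0.476)) / (1 - (-0.593)^2) = 1.791112 / 0.648351 = 2.762565.
Therefore gamma(0) = 2.7626 (to 4 decimal places).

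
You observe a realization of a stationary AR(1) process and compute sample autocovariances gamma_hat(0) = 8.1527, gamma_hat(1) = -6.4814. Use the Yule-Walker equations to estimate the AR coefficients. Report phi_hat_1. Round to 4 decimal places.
\hat\phi_{1} = -0.7950

The Yule-Walker equations for an AR(p) process read, in matrix form,
  Gamma_p phi = r_p,   with   (Gamma_p)_{ij} = gamma(|i - j|),
                       (r_p)_i = gamma(i),   i,j = 1..p.
Substitute the sample gammas (Toeplitz matrix and right-hand side of size 1):
  Gamma_p = [[8.1527]]
  r_p     = [-6.4814]
With p = 1 this is the single equation gamma(0) phi_1 = gamma(1):
  phi_hat_1 = gamma(1) / gamma(0) = -6.4814 / 8.1527 = -0.7950.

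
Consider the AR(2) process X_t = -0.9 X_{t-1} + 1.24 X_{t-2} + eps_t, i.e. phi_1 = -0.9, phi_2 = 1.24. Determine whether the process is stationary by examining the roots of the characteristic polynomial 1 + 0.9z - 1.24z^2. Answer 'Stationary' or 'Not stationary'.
\text{Not stationary}

The AR(p) characteristic polynomial is P(z) = 1 + 0.9z - 1.24z^2.
Stationarity requires all roots to lie outside the unit circle, i.e. |z| > 1 for every root.
Set 1 + (0.9) z + (-1.24) z^2 = 0, i.e. a z^2 + b z + c = 0 with a = -1.24, b = 0.9, c = 1.
Discriminant D = b^2 - 4ac = (0.9)^2 - 4*(-1.24)*1 = 0.81 - (-4.96) = 5.77.
D >= 0, so the roots are real: z = (-b +/- sqrt(D)) / (2a) = (-0.9 +/- 2.402082) / (-2.48).
  z_1 = (-0.9 + 2.402082) / (-2.48) = -0.6057,   |z_1| = 0.6057.
  z_2 = (-0.9 - 2.402082) / (-2.48) = 1.3315,   |z_2| = 1.3315.
Moduli of all roots: 0.6057, 1.3315.
All moduli strictly greater than 1? No.
Verdict: Not stationary.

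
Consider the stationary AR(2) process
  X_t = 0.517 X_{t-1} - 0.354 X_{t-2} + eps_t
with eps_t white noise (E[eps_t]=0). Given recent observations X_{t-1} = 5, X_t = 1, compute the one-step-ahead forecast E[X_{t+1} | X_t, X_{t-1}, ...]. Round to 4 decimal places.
E[X_{t+1} \mid \mathcal F_t] = -1.2530

For an AR(p) model X_t = c + sum_i phi_i X_{t-i} + eps_t, the
one-step-ahead conditional mean is
  E[X_{t+1} | X_t, ...] = c + sum_i phi_i X_{t+1-i}.
Substitute known values:
  E[X_{t+1} | ...] = (0.517) * (1) + (-0.354) * (5)
                   = -1.2530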